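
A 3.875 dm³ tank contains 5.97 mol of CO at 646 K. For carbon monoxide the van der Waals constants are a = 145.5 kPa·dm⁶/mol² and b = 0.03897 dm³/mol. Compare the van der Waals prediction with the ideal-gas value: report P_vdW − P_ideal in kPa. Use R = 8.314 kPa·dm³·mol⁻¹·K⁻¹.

ΔP ≈ 183.2 kPa

Ideal: P_ideal = nRT/V = (5.97)(8.314)(646)/3.875 = 8274.56 kPa
vdW: P = nRT/(V − nb) − a n²/V² = 32063.9/3.64235 − 5185.75/15.0156 = 8803.08 − 345.357 = 8457.72 kPa
ΔP = 8457.72 − 8274.56 = 183.2 kPa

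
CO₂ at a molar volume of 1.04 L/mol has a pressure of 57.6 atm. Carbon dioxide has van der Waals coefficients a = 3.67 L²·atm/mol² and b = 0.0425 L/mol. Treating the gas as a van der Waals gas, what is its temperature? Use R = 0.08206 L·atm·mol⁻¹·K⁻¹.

T ≈ 741.4 K

T = (P + a/V_m²)(V_m − b)/R
P + a/V_m² = 57.6 + 3.67/(1.04)² = 60.993 atm
V_m − b = 1.04 − 0.0425 = 0.99750 L/mol
T = (60.993)(0.99750)/0.08206 = 741.4 K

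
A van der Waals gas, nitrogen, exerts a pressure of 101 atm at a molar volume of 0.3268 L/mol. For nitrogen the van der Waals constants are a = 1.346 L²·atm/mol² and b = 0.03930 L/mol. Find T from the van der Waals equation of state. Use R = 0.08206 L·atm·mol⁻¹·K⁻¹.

T = (P + a/V_m²)(V_m − b)/R
P + a/V_m² = 101 + 1.346/(0.3268)² = 113.60 atm
V_m − b = 0.3268 − 0.03930 = 0.28750 L/mol
T = (113.60)(0.28750)/0.08206 = 398.0 K

T ≈ 398.0 K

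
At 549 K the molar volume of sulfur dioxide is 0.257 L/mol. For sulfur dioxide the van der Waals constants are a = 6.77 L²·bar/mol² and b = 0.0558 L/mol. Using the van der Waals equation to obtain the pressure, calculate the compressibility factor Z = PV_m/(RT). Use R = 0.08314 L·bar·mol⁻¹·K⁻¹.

P = RT/(V_m − b) − a/V_m² = (0.08314)(549)/(0.257 − 0.0558) − 6.77/(0.257)²
  = 45.644/0.20120 − 102.50 = 226.86 − 102.50 = 124.36 bar
Z = PV_m/(RT) = (124.36)(0.257)/((0.08314)(549)) = 31.961/45.644 = 0.7002

Z ≈ 0.7002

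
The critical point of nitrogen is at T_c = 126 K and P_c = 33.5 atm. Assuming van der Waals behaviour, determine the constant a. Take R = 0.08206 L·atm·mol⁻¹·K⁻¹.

From T_c = 8a/(27Rb) and P_c = a/(27b²): a = 27 R² T_c²/(64 P_c).
a = 27×(0.08206)²×(126)²/(64×33.5) = 2886.5/2144.0 = 1.346 L²·atm/mol²

a ≈ 1.346 L²·atm/mol²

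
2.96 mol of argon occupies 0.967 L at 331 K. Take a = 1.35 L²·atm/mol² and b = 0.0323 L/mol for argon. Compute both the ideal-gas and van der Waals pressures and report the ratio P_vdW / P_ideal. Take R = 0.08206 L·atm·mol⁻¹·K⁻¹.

P_vdW / P_ideal ≈ 0.9576

Ideal: P_ideal = nRT/V = (2.96)(0.08206)(331)/0.967 = 83.1428 atm
vdW: P = nRT/(V − nb) − a n²/V² = 80.3991/0.871392 − 11.8282/0.935089 = 92.2651 − 12.6493 = 79.6158 atm
Ratio = 79.6158/83.1428 = 0.9576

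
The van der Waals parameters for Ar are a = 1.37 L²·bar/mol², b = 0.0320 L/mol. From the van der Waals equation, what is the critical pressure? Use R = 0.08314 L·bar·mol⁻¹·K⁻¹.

P_c ≈ 49.55 bar

For a van der Waals gas, P_c = a/(27b²).
P_c = 1.37/(27×(0.0320)²) = 1.37/0.027648 = 49.55 bar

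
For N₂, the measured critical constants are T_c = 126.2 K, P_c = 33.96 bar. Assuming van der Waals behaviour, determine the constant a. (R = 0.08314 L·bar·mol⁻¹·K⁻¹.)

From T_c = 8a/(27Rb) and P_c = a/(27b²): a = 27 R² T_c²/(64 P_c).
a = 27×(0.08314)²×(126.2)²/(64×33.96) = 2972.4/2173.4 = 1.368 L²·bar/mol²

a ≈ 1.368 L²·bar/mol²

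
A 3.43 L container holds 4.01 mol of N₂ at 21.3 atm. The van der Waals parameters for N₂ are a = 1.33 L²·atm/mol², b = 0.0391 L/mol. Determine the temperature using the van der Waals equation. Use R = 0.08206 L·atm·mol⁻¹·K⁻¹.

T = (P + a n²/V²)(V − nb)/(nR)
P + a n²/V² = 21.3 + (1.33)(4.01)²/(3.43)² = 23.118 atm
V − nb = 3.43 − (4.01)(0.0391) = 3.2732 L
T = (23.118)(3.2732)/((4.01)(0.08206)) = 230.0 K

T ≈ 230.0 K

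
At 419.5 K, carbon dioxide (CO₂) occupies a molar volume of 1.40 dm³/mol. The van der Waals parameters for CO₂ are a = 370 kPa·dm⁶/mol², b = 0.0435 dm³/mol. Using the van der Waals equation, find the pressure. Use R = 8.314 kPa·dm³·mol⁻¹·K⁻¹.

P ≈ 2382 kPa

P = RT/(V_m − b) − a/V_m²
RT/(V_m − b) = (8.314)(419.5)/(1.40 − 0.0435) = 3487.7/1.3565 = 2571.1 kPa
a/V_m² = 370/(1.40)² = 188.78 kPa
P = 2571.1 − 188.78 = 2382 kPa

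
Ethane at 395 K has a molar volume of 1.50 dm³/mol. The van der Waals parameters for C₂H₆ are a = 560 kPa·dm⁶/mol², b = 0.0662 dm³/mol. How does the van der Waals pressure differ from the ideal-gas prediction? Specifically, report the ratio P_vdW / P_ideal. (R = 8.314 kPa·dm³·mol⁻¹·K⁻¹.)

Ideal: P_ideal = RT/V_m = (8.314)(395)/1.50 = 2189.35 kPa
vdW: P = RT/(V_m − b) − a/V_m² = 3284.03/1.43380 − 560/2.25000 = 2290.44 − 248.889 = 2041.55 kPa
Ratio = 2041.55/2189.35 = 0.9325

P_vdW / P_ideal ≈ 0.9325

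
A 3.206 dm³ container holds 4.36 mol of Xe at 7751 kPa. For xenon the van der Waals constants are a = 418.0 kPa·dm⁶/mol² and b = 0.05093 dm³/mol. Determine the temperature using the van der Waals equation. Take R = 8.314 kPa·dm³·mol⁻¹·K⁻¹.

T ≈ 701.7 K

T = (P + a n²/V²)(V − nb)/(nR)
P + a n²/V² = 7751 + (418.0)(4.36)²/(3.206)² = 8524.1 kPa
V − nb = 3.206 − (4.36)(0.05093) = 2.9839 dm³
T = (8524.1)(2.9839)/((4.36)(8.314)) = 701.7 K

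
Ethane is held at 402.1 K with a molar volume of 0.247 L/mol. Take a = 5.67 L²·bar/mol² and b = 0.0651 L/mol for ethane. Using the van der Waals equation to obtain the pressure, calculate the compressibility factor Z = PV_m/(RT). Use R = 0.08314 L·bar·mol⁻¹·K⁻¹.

Z ≈ 0.6712

P = RT/(V_m − b) − a/V_m² = (0.08314)(402.1)/(0.247 − 0.0651) − 5.67/(0.247)²
  = 33.431/0.18190 − 92.937 = 183.79 − 92.937 = 90.85 bar
Z = PV_m/(RT) = (90.85)(0.247)/((0.08314)(402.1)) = 22.440/33.431 = 0.6712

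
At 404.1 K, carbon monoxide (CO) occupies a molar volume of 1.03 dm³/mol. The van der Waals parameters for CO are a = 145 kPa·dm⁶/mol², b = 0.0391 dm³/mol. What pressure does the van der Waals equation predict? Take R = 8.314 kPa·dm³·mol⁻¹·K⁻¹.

P ≈ 3254 kPa

P = RT/(V_m − b) − a/V_m²
RT/(V_m − b) = (8.314)(404.1)/(1.03 − 0.0391) = 3359.7/0.99090 = 3390.6 kPa
a/V_m² = 145/(1.03)² = 136.68 kPa
P = 3390.6 − 136.68 = 3254 kPa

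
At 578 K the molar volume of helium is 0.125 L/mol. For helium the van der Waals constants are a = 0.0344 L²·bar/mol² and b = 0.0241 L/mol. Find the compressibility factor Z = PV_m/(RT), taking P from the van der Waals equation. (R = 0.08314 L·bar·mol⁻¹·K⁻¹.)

Z ≈ 1.233

P = RT/(V_m − b) − a/V_m² = (0.08314)(578)/(0.125 − 0.0241) − 0.0344/(0.125)²
  = 48.055/0.10090 − 2.2016 = 476.26 − 2.2016 = 474.06 bar
Z = PV_m/(RT) = (474.06)(0.125)/((0.08314)(578)) = 59.258/48.055 = 1.233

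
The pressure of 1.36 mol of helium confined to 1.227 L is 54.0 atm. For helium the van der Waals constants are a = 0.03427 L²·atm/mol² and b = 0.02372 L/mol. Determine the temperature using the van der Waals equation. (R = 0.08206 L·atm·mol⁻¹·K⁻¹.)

T = (P + a n²/V²)(V − nb)/(nR)
P + a n²/V² = 54.0 + (0.03427)(1.36)²/(1.227)² = 54.042 atm
V − nb = 1.227 − (1.36)(0.02372) = 1.1947 L
T = (54.042)(1.1947)/((1.36)(0.08206)) = 578.5 K

T ≈ 578.5 K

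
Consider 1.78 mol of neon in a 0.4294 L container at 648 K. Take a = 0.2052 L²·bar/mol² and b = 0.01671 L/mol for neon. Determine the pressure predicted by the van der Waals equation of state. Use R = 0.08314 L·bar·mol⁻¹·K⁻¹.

P = nRT/(V − nb) − a n²/V²
nRT/(V − nb) = (1.78)(0.08314)(648)/(0.4294 − 1.78×0.01671) = 95.897/0.39966 = 239.95 bar
a n²/V² = (0.2052)(1.78)²/(0.4294)² = 3.5261 bar
P = 239.95 − 3.5261 = 236.4 bar

P ≈ 236.4 bar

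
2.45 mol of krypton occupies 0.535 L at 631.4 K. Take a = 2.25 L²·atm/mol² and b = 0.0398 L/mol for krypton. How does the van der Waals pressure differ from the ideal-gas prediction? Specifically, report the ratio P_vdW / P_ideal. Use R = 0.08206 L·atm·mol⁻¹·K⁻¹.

P_vdW / P_ideal ≈ 1.024

Ideal: P_ideal = nRT/V = (2.45)(0.08206)(631.4)/0.535 = 237.273 atm
vdW: P = nRT/(V − nb) − a n²/V² = 126.941/0.437490 − 13.5056/0.286225 = 290.157 − 47.1853 = 242.972 atm
Ratio = 242.972/237.273 = 1.024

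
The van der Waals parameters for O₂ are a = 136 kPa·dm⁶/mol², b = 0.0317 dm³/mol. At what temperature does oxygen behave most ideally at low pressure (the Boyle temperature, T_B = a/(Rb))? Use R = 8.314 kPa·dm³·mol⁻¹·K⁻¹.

For a van der Waals gas the second virial coefficient B₂ = b − a/(RT) vanishes at T_B = a/(Rb).
T_B = 136/(8.314×0.0317) = 136/0.26355 = 516.0 K

T_B ≈ 516.0 K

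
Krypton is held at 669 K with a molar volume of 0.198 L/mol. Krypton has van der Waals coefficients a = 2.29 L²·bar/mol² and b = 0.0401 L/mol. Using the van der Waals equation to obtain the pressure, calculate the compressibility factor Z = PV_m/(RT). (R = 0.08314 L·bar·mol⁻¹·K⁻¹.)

P = RT/(V_m − b) − a/V_m² = (0.08314)(669)/(0.198 − 0.0401) − 2.29/(0.198)²
  = 55.621/0.15790 − 58.412 = 352.25 − 58.412 = 293.84 bar
Z = PV_m/(RT) = (293.84)(0.198)/((0.08314)(669)) = 58.180/55.621 = 1.046

Z ≈ 1.046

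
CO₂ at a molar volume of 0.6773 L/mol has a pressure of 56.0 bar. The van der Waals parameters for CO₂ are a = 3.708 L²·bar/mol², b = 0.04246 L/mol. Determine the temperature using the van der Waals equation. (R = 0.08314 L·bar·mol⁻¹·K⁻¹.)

T = (P + a/V_m²)(V_m − b)/R
P + a/V_m² = 56.0 + 3.708/(0.6773)² = 64.083 bar
V_m − b = 0.6773 − 0.04246 = 0.63484 L/mol
T = (64.083)(0.63484)/0.08314 = 489.3 K

T ≈ 489.3 K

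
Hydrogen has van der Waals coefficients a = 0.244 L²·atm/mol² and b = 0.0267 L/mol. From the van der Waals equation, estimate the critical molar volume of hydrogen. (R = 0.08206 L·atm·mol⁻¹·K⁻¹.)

For a van der Waals gas, V_m,c = 3b.
V_m,c = 3×0.0267 = 0.08010 L/mol

V_m,c ≈ 0.08010 L/mol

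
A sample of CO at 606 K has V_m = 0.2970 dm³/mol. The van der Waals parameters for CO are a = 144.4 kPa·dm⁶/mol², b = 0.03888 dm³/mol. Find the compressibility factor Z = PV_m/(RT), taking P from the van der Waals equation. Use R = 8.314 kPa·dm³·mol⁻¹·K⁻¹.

P = RT/(V_m − b) − a/V_m² = (8.314)(606)/(0.2970 − 0.03888) − 144.4/(0.2970)²
  = 5038.3/0.25812 − 1637.0 = 19519 − 1637.0 = 17882 kPa
Z = PV_m/(RT) = (17882)(0.2970)/((8.314)(606)) = 5311.0/5038.3 = 1.054

Z ≈ 1.054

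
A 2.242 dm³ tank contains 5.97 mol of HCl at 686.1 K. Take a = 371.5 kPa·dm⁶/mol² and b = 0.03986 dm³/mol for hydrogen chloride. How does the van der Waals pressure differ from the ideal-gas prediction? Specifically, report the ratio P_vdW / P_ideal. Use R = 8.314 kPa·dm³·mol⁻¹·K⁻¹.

P_vdW / P_ideal ≈ 0.9453

Ideal: P_ideal = nRT/V = (5.97)(8.314)(686.1)/2.242 = 15189.2 kPa
vdW: P = nRT/(V − nb) − a n²/V² = 34054.3/2.00404 − 13240.6/5.02656 = 16992.8 − 2634.13 = 14358.7 kPa
Ratio = 14358.7/15189.2 = 0.9453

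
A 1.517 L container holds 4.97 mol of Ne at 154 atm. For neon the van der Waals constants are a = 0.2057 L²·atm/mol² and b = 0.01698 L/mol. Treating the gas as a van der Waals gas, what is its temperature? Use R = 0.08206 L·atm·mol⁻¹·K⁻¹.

T ≈ 548.7 K

T = (P + a n²/V²)(V − nb)/(nR)
P + a n²/V² = 154 + (0.2057)(4.97)²/(1.517)² = 156.21 atm
V − nb = 1.517 − (4.97)(0.01698) = 1.4326 L
T = (156.21)(1.4326)/((4.97)(0.08206)) = 548.7 K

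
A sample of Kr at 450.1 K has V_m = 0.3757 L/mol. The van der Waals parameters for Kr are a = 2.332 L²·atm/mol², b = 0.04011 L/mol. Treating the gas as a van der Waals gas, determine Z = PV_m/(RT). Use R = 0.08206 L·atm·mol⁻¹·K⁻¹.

P = RT/(V_m − b) − a/V_m² = (0.08206)(450.1)/(0.3757 − 0.04011) − 2.332/(0.3757)²
  = 36.935/0.33559 − 16.521 = 110.06 − 16.521 = 93.54 atm
Z = PV_m/(RT) = (93.54)(0.3757)/((0.08206)(450.1)) = 35.143/36.935 = 0.9515

Z ≈ 0.9515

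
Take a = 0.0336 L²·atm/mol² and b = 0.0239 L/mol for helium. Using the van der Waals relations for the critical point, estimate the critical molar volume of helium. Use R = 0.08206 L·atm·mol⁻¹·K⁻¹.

V_m,c ≈ 0.07170 L/mol

For a van der Waals gas, V_m,c = 3b.
V_m,c = 3×0.0239 = 0.07170 L/mol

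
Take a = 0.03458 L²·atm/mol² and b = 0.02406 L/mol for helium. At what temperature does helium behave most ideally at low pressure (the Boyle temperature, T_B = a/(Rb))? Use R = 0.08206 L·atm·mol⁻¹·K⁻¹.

For a van der Waals gas the second virial coefficient B₂ = b − a/(RT) vanishes at T_B = a/(Rb).
T_B = 0.03458/(0.08206×0.02406) = 0.03458/0.0019744 = 17.51 K

T_B ≈ 17.51 K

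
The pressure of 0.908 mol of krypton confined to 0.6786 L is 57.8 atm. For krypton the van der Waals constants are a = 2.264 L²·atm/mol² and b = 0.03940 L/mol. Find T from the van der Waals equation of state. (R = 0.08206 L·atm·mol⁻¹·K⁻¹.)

T = (P + a n²/V²)(V − nb)/(nR)
P + a n²/V² = 57.8 + (2.264)(0.908)²/(0.6786)² = 61.853 atm
V − nb = 0.6786 − (0.908)(0.03940) = 0.64282 L
T = (61.853)(0.64282)/((0.908)(0.08206)) = 533.6 K

T ≈ 533.6 K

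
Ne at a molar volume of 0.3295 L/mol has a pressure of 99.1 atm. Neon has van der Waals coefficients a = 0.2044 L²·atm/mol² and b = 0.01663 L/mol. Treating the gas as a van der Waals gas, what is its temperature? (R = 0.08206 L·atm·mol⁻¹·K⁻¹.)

T = (P + a/V_m²)(V_m − b)/R
P + a/V_m² = 99.1 + 0.2044/(0.3295)² = 100.98 atm
V_m − b = 0.3295 − 0.01663 = 0.31287 L/mol
T = (100.98)(0.31287)/0.08206 = 385.0 K

T ≈ 385.0 K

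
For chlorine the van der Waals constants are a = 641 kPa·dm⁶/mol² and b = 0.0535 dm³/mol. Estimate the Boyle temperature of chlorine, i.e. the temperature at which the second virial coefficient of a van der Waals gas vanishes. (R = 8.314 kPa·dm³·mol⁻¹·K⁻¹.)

For a van der Waals gas the second virial coefficient B₂ = b − a/(RT) vanishes at T_B = a/(Rb).
T_B = 641/(8.314×0.0535) = 641/0.44480 = 1441 K

T_B ≈ 1441 K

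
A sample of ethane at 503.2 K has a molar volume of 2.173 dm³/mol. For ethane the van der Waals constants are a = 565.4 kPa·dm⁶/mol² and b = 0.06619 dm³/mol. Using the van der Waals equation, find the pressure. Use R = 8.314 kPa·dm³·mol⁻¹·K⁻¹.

P = RT/(V_m − b) − a/V_m²
RT/(V_m − b) = (8.314)(503.2)/(2.173 − 0.06619) = 4183.6/2.1068 = 1985.8 kPa
a/V_m² = 565.4/(2.173)² = 119.74 kPa
P = 1985.8 − 119.74 = 1866 kPa

P ≈ 1866 kPa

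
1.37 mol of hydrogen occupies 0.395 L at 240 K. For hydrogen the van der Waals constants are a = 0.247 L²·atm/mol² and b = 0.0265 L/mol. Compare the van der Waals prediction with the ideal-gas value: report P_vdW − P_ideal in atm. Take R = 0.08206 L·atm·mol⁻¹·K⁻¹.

Ideal: P_ideal = nRT/V = (1.37)(0.08206)(240)/0.395 = 68.3072 atm
vdW: P = nRT/(V − nb) − a n²/V² = 26.9813/0.358695 − 0.463594/0.156025 = 75.2207 − 2.97128 = 72.2494 atm
ΔP = 72.2494 − 68.3072 = 3.942 atm

ΔP ≈ 3.942 atm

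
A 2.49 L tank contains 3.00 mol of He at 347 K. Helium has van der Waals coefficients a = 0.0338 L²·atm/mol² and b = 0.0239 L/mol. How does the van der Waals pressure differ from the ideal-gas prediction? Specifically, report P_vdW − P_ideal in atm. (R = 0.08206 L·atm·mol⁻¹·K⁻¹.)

ΔP ≈ 0.968 atm

Ideal: P_ideal = nRT/V = (3.00)(0.08206)(347)/2.49 = 34.3070 atm
vdW: P = nRT/(V − nb) − a n²/V² = 85.4245/2.41830 − 0.304200/6.20010 = 35.3242 − 0.0490637 = 35.2751 atm
ΔP = 35.2751 − 34.3070 = 0.968 atm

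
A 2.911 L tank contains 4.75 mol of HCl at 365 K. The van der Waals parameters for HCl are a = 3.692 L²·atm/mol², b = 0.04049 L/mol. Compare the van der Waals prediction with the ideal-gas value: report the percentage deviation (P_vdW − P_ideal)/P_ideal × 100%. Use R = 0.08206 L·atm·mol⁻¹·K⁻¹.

-13.04 %

Ideal: P_ideal = nRT/V = (4.75)(0.08206)(365)/2.911 = 48.8738 atm
vdW: P = nRT/(V − nb) − a n²/V² = 142.272/2.71867 − 83.3008/8.47392 = 52.3315 − 9.83026 = 42.5012 atm
% deviation = (42.5012 − 48.8738)/48.8738 × 100% = -13.04%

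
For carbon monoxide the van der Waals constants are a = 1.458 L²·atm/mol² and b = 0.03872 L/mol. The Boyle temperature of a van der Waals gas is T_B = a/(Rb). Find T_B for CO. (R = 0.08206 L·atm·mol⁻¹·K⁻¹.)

For a van der Waals gas the second virial coefficient B₂ = b − a/(RT) vanishes at T_B = a/(Rb).
T_B = 1.458/(0.08206×0.03872) = 1.458/0.0031774 = 458.9 K

T_B ≈ 458.9 K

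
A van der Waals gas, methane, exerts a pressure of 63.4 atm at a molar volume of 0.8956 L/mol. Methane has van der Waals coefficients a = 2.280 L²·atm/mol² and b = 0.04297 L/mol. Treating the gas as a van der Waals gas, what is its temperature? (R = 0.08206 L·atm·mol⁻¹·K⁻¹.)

T ≈ 688.3 K

T = (P + a/V_m²)(V_m − b)/R
P + a/V_m² = 63.4 + 2.280/(0.8956)² = 66.243 atm
V_m − b = 0.8956 − 0.04297 = 0.85263 L/mol
T = (66.243)(0.85263)/0.08206 = 688.3 K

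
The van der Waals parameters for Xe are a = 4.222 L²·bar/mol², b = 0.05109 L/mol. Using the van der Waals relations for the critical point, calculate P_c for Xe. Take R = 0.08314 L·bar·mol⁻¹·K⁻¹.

P_c ≈ 59.91 bar

For a van der Waals gas, P_c = a/(27b²).
P_c = 4.222/(27×(0.05109)²) = 4.222/0.070475 = 59.91 bar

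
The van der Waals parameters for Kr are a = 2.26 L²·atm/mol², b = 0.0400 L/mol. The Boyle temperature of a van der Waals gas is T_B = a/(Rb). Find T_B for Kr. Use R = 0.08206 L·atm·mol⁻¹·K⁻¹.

For a van der Waals gas the second virial coefficient B₂ = b − a/(RT) vanishes at T_B = a/(Rb).
T_B = 2.26/(0.08206×0.0400) = 2.26/0.0032824 = 688.5 K

T_B ≈ 688.5 K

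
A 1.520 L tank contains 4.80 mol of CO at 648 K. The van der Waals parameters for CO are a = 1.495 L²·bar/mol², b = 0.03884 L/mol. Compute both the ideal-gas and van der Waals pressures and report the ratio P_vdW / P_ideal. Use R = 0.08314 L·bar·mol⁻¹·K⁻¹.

Ideal: P_ideal = nRT/V = (4.80)(0.08314)(648)/1.520 = 170.131 bar
vdW: P = nRT/(V − nb) − a n²/V² = 258.599/1.33357 − 34.4448/2.31040 = 193.915 − 14.9086 = 179.006 bar
Ratio = 179.006/170.131 = 1.052

P_vdW / P_ideal ≈ 1.052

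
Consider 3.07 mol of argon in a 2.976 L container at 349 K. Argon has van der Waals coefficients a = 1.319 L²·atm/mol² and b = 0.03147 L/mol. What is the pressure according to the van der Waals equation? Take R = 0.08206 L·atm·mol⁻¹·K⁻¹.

P ≈ 29.13 atm

P = nRT/(V − nb) − a n²/V²
nRT/(V − nb) = (3.07)(0.08206)(349)/(2.976 − 3.07×0.03147) = 87.922/2.8794 = 30.535 atm
a n²/V² = (1.319)(3.07)²/(2.976)² = 1.4036 atm
P = 30.535 − 1.4036 = 29.13 atm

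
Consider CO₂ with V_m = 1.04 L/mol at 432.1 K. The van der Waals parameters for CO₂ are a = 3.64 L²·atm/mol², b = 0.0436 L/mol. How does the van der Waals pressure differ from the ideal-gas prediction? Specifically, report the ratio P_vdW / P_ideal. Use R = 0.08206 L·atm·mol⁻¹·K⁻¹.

Ideal: P_ideal = RT/V_m = (0.08206)(432.1)/1.04 = 34.0944 atm
vdW: P = RT/(V_m − b) − a/V_m² = 35.4581/0.996400 − 3.64/1.08160 = 35.5862 − 3.36538 = 32.2208 atm
Ratio = 32.2208/34.0944 = 0.9450

P_vdW / P_ideal ≈ 0.9450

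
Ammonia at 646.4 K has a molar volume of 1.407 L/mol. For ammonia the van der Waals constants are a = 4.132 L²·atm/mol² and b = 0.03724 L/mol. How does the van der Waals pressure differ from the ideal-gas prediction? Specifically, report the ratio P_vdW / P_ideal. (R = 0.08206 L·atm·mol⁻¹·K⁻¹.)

Ideal: P_ideal = RT/V_m = (0.08206)(646.4)/1.407 = 37.6998 atm
vdW: P = RT/(V_m − b) − a/V_m² = 53.0436/1.36976 − 4.132/1.97965 = 38.7247 − 2.08724 = 36.6375 atm
Ratio = 36.6375/37.6998 = 0.9718

P_vdW / P_ideal ≈ 0.9718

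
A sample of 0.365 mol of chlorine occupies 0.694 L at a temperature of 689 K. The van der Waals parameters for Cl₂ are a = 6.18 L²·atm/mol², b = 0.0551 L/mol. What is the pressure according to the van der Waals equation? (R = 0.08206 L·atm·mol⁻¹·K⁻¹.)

P ≈ 28.91 atm

P = nRT/(V − nb) − a n²/V²
nRT/(V − nb) = (0.365)(0.08206)(689)/(0.694 − 0.365×0.0551) = 20.637/0.67389 = 30.624 atm
a n²/V² = (6.18)(0.365)²/(0.694)² = 1.7094 atm
P = 30.624 − 1.7094 = 28.91 atm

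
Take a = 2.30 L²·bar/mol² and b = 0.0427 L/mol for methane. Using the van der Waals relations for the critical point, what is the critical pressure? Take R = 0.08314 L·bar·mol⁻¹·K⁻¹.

For a van der Waals gas, P_c = a/(27b²).
P_c = 2.30/(27×(0.0427)²) = 2.30/0.049229 = 46.72 bar

P_c ≈ 46.72 bar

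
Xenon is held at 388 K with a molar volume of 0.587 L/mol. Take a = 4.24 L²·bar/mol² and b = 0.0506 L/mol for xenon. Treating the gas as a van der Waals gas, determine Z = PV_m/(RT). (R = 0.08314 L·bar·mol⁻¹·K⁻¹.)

P = RT/(V_m − b) − a/V_m² = (0.08314)(388)/(0.587 − 0.0506) − 4.24/(0.587)²
  = 32.258/0.53640 − 12.305 = 60.138 − 12.305 = 47.833 bar
Z = PV_m/(RT) = (47.833)(0.587)/((0.08314)(388)) = 28.078/32.258 = 0.8704

Z ≈ 0.8704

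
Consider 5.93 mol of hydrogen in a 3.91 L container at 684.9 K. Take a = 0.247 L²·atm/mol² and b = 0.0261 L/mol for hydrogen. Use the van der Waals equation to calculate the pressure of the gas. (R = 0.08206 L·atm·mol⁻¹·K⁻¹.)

P ≈ 88.18 atm

P = nRT/(V − nb) − a n²/V²
nRT/(V − nb) = (5.93)(0.08206)(684.9)/(3.91 − 5.93×0.0261) = 333.28/3.7552 = 88.752 atm
a n²/V² = (0.247)(5.93)²/(3.91)² = 0.56814 atm
P = 88.752 − 0.56814 = 88.18 atm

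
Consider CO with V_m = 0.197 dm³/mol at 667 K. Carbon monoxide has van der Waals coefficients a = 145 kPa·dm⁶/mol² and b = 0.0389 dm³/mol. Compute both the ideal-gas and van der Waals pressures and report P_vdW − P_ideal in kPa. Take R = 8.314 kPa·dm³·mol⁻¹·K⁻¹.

Ideal: P_ideal = RT/V_m = (8.314)(667)/0.197 = 28149.4 kPa
vdW: P = RT/(V_m − b) − a/V_m² = 5545.44/0.158100 − 145/0.0388090 = 35075.5 − 3736.25 = 31339.3 kPa
ΔP = 31339.3 − 28149.4 = 3190 kPa

ΔP ≈ 3190 kPa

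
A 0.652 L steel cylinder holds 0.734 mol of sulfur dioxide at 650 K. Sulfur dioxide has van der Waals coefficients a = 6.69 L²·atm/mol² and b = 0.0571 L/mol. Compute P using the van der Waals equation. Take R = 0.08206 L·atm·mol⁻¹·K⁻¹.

P = nRT/(V − nb) − a n²/V²
nRT/(V − nb) = (0.734)(0.08206)(650)/(0.652 − 0.734×0.0571) = 39.151/0.61009 = 64.172 atm
a n²/V² = (6.69)(0.734)²/(0.652)² = 8.4786 atm
P = 64.172 − 8.4786 = 55.69 atm

P ≈ 55.69 atm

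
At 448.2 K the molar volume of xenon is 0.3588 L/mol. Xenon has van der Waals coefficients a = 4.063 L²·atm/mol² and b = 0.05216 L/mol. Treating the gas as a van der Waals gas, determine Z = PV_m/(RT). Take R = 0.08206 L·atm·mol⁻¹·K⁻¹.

Z ≈ 0.8622

P = RT/(V_m − b) − a/V_m² = (0.08206)(448.2)/(0.3588 − 0.05216) − 4.063/(0.3588)²
  = 36.779/0.30664 − 31.560 = 119.94 − 31.560 = 88.38 atm
Z = PV_m/(RT) = (88.38)(0.3588)/((0.08206)(448.2)) = 31.711/36.779 = 0.8622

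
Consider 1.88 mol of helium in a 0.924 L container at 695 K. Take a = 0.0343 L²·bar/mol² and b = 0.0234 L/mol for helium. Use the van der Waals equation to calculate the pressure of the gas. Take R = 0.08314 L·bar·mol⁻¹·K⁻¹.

P = nRT/(V − nb) − a n²/V²
nRT/(V − nb) = (1.88)(0.08314)(695)/(0.924 − 1.88×0.0234) = 108.63/0.88001 = 123.44 bar
a n²/V² = (0.0343)(1.88)²/(0.924)² = 0.14199 bar
P = 123.44 − 0.14199 = 123.3 bar

P ≈ 123.3 bar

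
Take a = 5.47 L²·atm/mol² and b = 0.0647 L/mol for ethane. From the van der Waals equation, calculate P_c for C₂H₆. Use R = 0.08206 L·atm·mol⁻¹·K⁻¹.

For a van der Waals gas, P_c = a/(27b²).
P_c = 5.47/(27×(0.0647)²) = 5.47/0.11302 = 48.40 atm

P_c ≈ 48.40 atm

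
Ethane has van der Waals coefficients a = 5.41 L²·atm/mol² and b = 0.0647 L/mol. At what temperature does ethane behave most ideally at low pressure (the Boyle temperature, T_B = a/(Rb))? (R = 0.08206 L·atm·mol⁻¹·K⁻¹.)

T_B ≈ 1019 K

For a van der Waals gas the second virial coefficient B₂ = b − a/(RT) vanishes at T_B = a/(Rb).
T_B = 5.41/(0.08206×0.0647) = 5.41/0.0053093 = 1019 K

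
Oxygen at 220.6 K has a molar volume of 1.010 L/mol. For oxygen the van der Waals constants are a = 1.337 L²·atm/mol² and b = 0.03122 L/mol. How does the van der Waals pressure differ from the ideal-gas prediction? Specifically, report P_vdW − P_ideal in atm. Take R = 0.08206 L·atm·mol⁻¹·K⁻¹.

Ideal: P_ideal = RT/V_m = (0.08206)(220.6)/1.010 = 17.9232 atm
vdW: P = RT/(V_m − b) − a/V_m² = 18.1024/0.978780 − 1.337/1.02010 = 18.4949 − 1.31066 = 17.1842 atm
ΔP = 17.1842 − 17.9232 = -0.739 atm

ΔP ≈ -0.739 atm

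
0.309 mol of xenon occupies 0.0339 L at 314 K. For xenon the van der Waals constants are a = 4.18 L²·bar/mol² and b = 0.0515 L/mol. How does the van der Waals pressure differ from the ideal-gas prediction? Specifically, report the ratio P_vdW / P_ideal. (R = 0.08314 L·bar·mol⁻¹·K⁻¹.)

Ideal: P_ideal = nRT/V = (0.309)(0.08314)(314)/0.0339 = 237.957 bar
vdW: P = nRT/(V − nb) − a n²/V² = 8.06674/0.0179865 − 0.399111/0.00114921 = 448.489 − 347.292 = 101.197 bar
Ratio = 101.197/237.957 = 0.4253

P_vdW / P_ideal ≈ 0.4253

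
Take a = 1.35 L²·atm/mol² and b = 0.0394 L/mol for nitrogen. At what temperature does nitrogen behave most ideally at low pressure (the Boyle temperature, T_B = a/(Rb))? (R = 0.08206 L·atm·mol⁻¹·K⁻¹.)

For a van der Waals gas the second virial coefficient B₂ = b − a/(RT) vanishes at T_B = a/(Rb).
T_B = 1.35/(0.08206×0.0394) = 1.35/0.0032332 = 417.5 K

T_B ≈ 417.5 K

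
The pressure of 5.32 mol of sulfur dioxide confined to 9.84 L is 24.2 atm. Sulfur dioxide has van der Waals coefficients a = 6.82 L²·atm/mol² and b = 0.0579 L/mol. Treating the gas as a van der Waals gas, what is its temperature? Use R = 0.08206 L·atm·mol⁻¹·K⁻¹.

T = (P + a n²/V²)(V − nb)/(nR)
P + a n²/V² = 24.2 + (6.82)(5.32)²/(9.84)² = 26.194 atm
V − nb = 9.84 − (5.32)(0.0579) = 9.5320 L
T = (26.194)(9.5320)/((5.32)(0.08206)) = 571.9 K

T ≈ 571.9 K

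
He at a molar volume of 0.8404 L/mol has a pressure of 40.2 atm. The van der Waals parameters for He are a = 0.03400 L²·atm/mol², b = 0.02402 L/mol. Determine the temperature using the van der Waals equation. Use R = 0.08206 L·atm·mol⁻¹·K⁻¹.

T = (P + a/V_m²)(V_m − b)/R
P + a/V_m² = 40.2 + 0.03400/(0.8404)² = 40.248 atm
V_m − b = 0.8404 − 0.02402 = 0.81638 L/mol
T = (40.248)(0.81638)/0.08206 = 400.4 K

T ≈ 400.4 K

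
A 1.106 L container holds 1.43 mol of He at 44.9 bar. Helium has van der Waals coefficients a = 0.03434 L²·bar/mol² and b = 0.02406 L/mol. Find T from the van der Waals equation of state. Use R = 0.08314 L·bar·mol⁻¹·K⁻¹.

T ≈ 405.2 K

T = (P + a n²/V²)(V − nb)/(nR)
P + a n²/V² = 44.9 + (0.03434)(1.43)²/(1.106)² = 44.957 bar
V − nb = 1.106 − (1.43)(0.02406) = 1.0716 L
T = (44.957)(1.0716)/((1.43)(0.08314)) = 405.2 K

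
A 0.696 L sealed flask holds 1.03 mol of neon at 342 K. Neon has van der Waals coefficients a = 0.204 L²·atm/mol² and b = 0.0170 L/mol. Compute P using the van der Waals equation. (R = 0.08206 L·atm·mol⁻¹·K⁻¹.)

P = nRT/(V − nb) − a n²/V²
nRT/(V − nb) = (1.03)(0.08206)(342)/(0.696 − 1.03×0.0170) = 28.906/0.67849 = 42.603 atm
a n²/V² = (0.204)(1.03)²/(0.696)² = 0.44677 atm
P = 42.603 − 0.44677 = 42.16 atm

P ≈ 42.16 atm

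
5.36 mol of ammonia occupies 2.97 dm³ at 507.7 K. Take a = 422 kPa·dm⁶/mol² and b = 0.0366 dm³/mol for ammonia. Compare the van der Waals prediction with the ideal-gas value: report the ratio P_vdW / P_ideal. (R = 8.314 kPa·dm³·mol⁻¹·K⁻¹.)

Ideal: P_ideal = nRT/V = (5.36)(8.314)(507.7)/2.97 = 7617.73 kPa
vdW: P = nRT/(V − nb) − a n²/V² = 22624.7/2.77382 − 12123.9/8.82090 = 8156.51 − 1374.45 = 6782.06 kPa
Ratio = 6782.06/7617.73 = 0.8903

P_vdW / P_ideal ≈ 0.8903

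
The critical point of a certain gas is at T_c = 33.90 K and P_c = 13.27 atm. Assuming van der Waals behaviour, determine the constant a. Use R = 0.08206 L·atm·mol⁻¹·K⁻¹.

a ≈ 0.2460 L²·atm/mol²

From T_c = 8a/(27Rb) and P_c = a/(27b²): a = 27 R² T_c²/(64 P_c).
a = 27×(0.08206)²×(33.90)²/(64×13.27) = 208.94/849.28 = 0.2460 L²·atm/mol²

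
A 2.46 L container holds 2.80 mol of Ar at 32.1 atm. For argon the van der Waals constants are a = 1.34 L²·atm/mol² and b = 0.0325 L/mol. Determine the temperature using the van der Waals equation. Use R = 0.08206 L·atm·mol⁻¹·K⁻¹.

T ≈ 348.9 K

T = (P + a n²/V²)(V − nb)/(nR)
P + a n²/V² = 32.1 + (1.34)(2.80)²/(2.46)² = 33.836 atm
V − nb = 2.46 − (2.80)(0.0325) = 2.3690 L
T = (33.836)(2.3690)/((2.80)(0.08206)) = 348.9 K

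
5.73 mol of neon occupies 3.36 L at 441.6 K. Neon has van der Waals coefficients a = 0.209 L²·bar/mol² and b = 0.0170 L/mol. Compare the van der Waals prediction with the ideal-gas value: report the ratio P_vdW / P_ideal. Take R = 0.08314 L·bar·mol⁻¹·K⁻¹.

Ideal: P_ideal = nRT/V = (5.73)(0.08314)(441.6)/3.36 = 62.6115 bar
vdW: P = nRT/(V − nb) − a n²/V² = 210.375/3.26259 − 6.86208/11.2896 = 64.4810 − 0.607823 = 63.8732 bar
Ratio = 63.8732/62.6115 = 1.020

P_vdW / P_ideal ≈ 1.020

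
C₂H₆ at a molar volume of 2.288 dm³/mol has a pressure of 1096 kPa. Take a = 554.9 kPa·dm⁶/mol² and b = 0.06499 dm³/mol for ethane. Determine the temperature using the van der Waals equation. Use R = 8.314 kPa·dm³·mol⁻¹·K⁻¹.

T = (P + a/V_m²)(V_m − b)/R
P + a/V_m² = 1096 + 554.9/(2.288)² = 1202.0 kPa
V_m − b = 2.288 − 0.06499 = 2.2230 dm³/mol
T = (1202.0)(2.2230)/8.314 = 321.4 K

T ≈ 321.4 K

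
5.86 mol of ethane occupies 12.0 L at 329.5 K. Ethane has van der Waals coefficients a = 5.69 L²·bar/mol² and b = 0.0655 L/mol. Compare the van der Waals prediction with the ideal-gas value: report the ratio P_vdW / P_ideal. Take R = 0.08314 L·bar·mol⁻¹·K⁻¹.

Ideal: P_ideal = nRT/V = (5.86)(0.08314)(329.5)/12.0 = 13.3777 bar
vdW: P = nRT/(V − nb) − a n²/V² = 160.533/11.6162 − 195.392/144.000 = 13.8198 − 1.35689 = 12.4629 bar
Ratio = 12.4629/13.3777 = 0.9316

P_vdW / P_ideal ≈ 0.9316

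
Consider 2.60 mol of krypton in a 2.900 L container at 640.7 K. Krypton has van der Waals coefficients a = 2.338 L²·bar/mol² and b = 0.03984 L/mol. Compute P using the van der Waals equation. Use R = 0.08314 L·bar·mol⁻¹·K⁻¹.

P = nRT/(V − nb) − a n²/V²
nRT/(V − nb) = (2.60)(0.08314)(640.7)/(2.900 − 2.60×0.03984) = 138.50/2.7964 = 49.528 bar
a n²/V² = (2.338)(2.60)²/(2.900)² = 1.8793 bar
P = 49.528 − 1.8793 = 47.65 bar

P ≈ 47.65 bar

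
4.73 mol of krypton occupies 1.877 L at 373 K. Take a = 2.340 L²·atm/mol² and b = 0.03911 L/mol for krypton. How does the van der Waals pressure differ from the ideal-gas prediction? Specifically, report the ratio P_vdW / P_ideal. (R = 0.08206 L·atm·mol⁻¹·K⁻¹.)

Ideal: P_ideal = nRT/V = (4.73)(0.08206)(373)/1.877 = 77.1325 atm
vdW: P = nRT/(V − nb) − a n²/V² = 144.778/1.69201 − 52.3526/3.52313 = 85.5657 − 14.8597 = 70.7060 atm
Ratio = 70.7060/77.1325 = 0.9167

P_vdW / P_ideal ≈ 0.9167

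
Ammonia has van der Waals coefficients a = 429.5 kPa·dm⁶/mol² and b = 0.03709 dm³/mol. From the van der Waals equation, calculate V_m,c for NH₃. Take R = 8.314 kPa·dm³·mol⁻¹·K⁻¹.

V_m,c ≈ 0.1113 dm³/mol

For a van der Waals gas, V_m,c = 3b.
V_m,c = 3×0.03709 = 0.1113 dm³/mol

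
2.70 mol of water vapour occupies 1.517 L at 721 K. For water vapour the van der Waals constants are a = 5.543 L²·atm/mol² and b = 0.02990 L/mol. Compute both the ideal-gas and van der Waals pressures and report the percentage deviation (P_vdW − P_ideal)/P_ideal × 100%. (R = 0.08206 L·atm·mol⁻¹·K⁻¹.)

Ideal: P_ideal = nRT/V = (2.70)(0.08206)(721)/1.517 = 105.304 atm
vdW: P = nRT/(V − nb) − a n²/V² = 159.746/1.43627 − 40.4085/2.30129 = 111.223 − 17.5591 = 93.664 atm
% deviation = (93.664 − 105.304)/105.304 × 100% = -11.05%

-11.05 %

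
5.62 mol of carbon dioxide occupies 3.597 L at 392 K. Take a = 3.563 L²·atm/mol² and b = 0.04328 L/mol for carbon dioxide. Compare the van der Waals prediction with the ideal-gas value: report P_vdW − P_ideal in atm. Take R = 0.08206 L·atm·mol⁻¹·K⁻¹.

ΔP ≈ -5.053 atm

Ideal: P_ideal = nRT/V = (5.62)(0.08206)(392)/3.597 = 50.2590 atm
vdW: P = nRT/(V − nb) − a n²/V² = 180.781/3.35377 − 112.535/12.9384 = 53.9038 − 8.69775 = 45.2061 atm
ΔP = 45.2061 − 50.2590 = -5.053 atm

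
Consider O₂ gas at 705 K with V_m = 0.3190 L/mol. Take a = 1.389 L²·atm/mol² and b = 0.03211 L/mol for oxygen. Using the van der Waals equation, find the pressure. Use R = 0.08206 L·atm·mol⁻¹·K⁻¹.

P ≈ 188.0 atm

P = RT/(V_m − b) − a/V_m²
RT/(V_m − b) = (0.08206)(705)/(0.3190 − 0.03211) = 57.852/0.28689 = 201.65 atm
a/V_m² = 1.389/(0.3190)² = 13.650 atm
P = 201.65 − 13.650 = 188.0 atm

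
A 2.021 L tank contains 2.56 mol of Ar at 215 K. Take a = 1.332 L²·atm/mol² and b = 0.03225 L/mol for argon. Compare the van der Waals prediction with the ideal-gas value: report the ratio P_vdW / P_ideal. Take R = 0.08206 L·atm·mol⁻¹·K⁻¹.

Ideal: P_ideal = nRT/V = (2.56)(0.08206)(215)/2.021 = 22.3483 atm
vdW: P = nRT/(V − nb) − a n²/V² = 45.1658/1.93844 − 8.72940/4.08444 = 23.3001 − 2.13723 = 21.1629 atm
Ratio = 21.1629/22.3483 = 0.9470

P_vdW / P_ideal ≈ 0.9470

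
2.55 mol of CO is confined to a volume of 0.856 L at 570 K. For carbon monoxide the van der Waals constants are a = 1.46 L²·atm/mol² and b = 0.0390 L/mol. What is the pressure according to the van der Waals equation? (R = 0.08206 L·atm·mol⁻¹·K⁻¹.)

P ≈ 144.7 atm

P = nRT/(V − nb) − a n²/V²
nRT/(V − nb) = (2.55)(0.08206)(570)/(0.856 − 2.55×0.0390) = 119.27/0.75655 = 157.65 atm
a n²/V² = (1.46)(2.55)²/(0.856)² = 12.956 atm
P = 157.65 − 12.956 = 144.7 atm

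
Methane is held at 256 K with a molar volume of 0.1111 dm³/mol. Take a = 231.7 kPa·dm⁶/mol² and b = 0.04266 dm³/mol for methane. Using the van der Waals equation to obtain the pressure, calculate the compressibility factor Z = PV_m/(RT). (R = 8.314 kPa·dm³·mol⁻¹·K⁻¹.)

P = RT/(V_m − b) − a/V_m² = (8.314)(256)/(0.1111 − 0.04266) − 231.7/(0.1111)²
  = 2128.4/0.068440 − 18771 = 31099 − 18771 = 12328 kPa
Z = PV_m/(RT) = (12328)(0.1111)/((8.314)(256)) = 1369.6/2128.4 = 0.6435

Z ≈ 0.6435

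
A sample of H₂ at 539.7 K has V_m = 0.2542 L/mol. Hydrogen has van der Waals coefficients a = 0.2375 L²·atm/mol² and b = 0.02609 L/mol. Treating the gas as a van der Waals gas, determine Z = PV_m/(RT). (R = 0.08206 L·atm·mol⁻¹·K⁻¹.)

Z ≈ 1.093

P = RT/(V_m − b) − a/V_m² = (0.08206)(539.7)/(0.2542 − 0.02609) − 0.2375/(0.2542)²
  = 44.288/0.22811 − 3.6755 = 194.15 − 3.6755 = 190.47 atm
Z = PV_m/(RT) = (190.47)(0.2542)/((0.08206)(539.7)) = 48.417/44.288 = 1.093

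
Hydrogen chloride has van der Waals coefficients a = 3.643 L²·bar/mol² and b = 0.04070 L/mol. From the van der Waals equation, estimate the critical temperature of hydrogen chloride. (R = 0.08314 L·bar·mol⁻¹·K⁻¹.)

T_c ≈ 319.0 K

For a van der Waals gas, T_c = 8a/(27Rb).
T_c = 8×3.643/(27×0.08314×0.04070) = 29.144/0.091363 = 319.0 K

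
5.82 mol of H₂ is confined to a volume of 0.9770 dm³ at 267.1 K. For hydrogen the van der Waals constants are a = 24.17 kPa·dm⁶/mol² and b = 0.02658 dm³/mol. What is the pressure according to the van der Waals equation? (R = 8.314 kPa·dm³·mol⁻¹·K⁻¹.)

P ≈ 14859 kPa

P = nRT/(V − nb) − a n²/V²
nRT/(V − nb) = (5.82)(8.314)(267.1)/(0.9770 − 5.82×0.02658) = 12924/0.82230 = 15717 kPa
a n²/V² = (24.17)(5.82)²/(0.9770)² = 857.70 kPa
P = 15717 − 857.70 = 14859 kPa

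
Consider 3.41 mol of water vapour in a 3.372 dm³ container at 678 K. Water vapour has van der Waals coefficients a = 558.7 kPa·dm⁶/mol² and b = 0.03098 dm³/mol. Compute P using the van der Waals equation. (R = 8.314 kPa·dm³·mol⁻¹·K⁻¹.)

P = nRT/(V − nb) − a n²/V²
nRT/(V − nb) = (3.41)(8.314)(678)/(3.372 − 3.41×0.03098) = 19222/3.2664 = 5884.8 kPa
a n²/V² = (558.7)(3.41)²/(3.372)² = 571.36 kPa
P = 5884.8 − 571.36 = 5313 kPa

P ≈ 5313 kPa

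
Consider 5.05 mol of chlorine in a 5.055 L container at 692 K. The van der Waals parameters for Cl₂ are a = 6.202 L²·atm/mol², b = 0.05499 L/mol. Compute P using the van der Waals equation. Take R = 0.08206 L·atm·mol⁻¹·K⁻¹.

P = nRT/(V − nb) − a n²/V²
nRT/(V − nb) = (5.05)(0.08206)(692)/(5.055 − 5.05×0.05499) = 286.77/4.7773 = 60.028 atm
a n²/V² = (6.202)(5.05)²/(5.055)² = 6.1897 atm
P = 60.028 − 6.1897 = 53.84 atm

P ≈ 53.84 atm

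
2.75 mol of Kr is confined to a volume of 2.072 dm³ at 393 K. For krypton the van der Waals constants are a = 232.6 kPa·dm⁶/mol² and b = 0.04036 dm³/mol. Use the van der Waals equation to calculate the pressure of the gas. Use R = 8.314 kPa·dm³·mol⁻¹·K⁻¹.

P ≈ 4172 kPa

P = nRT/(V − nb) − a n²/V²
nRT/(V − nb) = (2.75)(8.314)(393)/(2.072 − 2.75×0.04036) = 8985.4/1.9610 = 4582.0 kPa
a n²/V² = (232.6)(2.75)²/(2.072)² = 409.73 kPa
P = 4582.0 − 409.73 = 4172 kPa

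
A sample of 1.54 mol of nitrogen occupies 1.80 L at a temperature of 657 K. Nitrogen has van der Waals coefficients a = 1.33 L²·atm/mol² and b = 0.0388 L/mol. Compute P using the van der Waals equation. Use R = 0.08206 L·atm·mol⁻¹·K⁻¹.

P = nRT/(V − nb) − a n²/V²
nRT/(V − nb) = (1.54)(0.08206)(657)/(1.80 − 1.54×0.0388) = 83.027/1.7402 = 47.711 atm
a n²/V² = (1.33)(1.54)²/(1.80)² = 0.97353 atm
P = 47.711 − 0.97353 = 46.74 atm

P ≈ 46.74 atm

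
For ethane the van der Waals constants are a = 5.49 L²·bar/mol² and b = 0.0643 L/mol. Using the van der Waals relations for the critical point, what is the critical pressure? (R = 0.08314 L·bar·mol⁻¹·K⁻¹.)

P_c ≈ 49.18 bar

For a van der Waals gas, P_c = a/(27b²).
P_c = 5.49/(27×(0.0643)²) = 5.49/0.11163 = 49.18 bar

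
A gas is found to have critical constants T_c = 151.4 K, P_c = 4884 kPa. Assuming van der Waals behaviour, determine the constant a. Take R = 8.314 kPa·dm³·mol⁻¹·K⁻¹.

a ≈ 136.9 kPa·dm⁶/mol²

From T_c = 8a/(27Rb) and P_c = a/(27b²): a = 27 R² T_c²/(64 P_c).
a = 27×(8.314)²×(151.4)²/(64×4884) = 42779485/312576 = 136.9 kPa·dm⁶/mol²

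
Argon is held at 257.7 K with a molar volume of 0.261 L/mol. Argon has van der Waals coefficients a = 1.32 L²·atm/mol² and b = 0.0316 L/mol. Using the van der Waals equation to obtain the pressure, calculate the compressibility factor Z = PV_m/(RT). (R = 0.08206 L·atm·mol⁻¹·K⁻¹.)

P = RT/(V_m − b) − a/V_m² = (0.08206)(257.7)/(0.261 − 0.0316) − 1.32/(0.261)²
  = 21.147/0.22940 − 19.377 = 92.184 − 19.377 = 72.807 atm
Z = PV_m/(RT) = (72.807)(0.261)/((0.08206)(257.7)) = 19.003/21.147 = 0.8986

Z ≈ 0.8986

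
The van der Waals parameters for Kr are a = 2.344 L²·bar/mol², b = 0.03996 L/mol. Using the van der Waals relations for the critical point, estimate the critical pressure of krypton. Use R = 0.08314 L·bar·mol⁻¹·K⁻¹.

For a van der Waals gas, P_c = a/(27b²).
P_c = 2.344/(27×(0.03996)²) = 2.344/0.043114 = 54.37 bar

P_c ≈ 54.37 bar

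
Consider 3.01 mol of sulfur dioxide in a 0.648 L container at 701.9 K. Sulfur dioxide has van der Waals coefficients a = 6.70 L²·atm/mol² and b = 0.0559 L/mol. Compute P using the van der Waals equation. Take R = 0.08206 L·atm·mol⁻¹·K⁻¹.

P ≈ 216.8 atm

P = nRT/(V − nb) − a n²/V²
nRT/(V − nb) = (3.01)(0.08206)(701.9)/(0.648 − 3.01×0.0559) = 173.37/0.47974 = 361.38 atm
a n²/V² = (6.70)(3.01)²/(0.648)² = 144.56 atm
P = 361.38 − 144.56 = 216.8 atm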